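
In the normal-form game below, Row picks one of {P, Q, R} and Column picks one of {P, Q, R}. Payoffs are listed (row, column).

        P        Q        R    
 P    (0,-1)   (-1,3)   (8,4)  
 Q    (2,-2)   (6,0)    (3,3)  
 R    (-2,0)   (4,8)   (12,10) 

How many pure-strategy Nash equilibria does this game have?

Both R: Row gets 12 (best alternative 8); Column gets 10 (best alternative 8). Neither deviates — NE.
Both P is not a NE: Row would switch to Q (2 > 0).
No other cell survives both best-response checks, so there is 1 pure NE.

1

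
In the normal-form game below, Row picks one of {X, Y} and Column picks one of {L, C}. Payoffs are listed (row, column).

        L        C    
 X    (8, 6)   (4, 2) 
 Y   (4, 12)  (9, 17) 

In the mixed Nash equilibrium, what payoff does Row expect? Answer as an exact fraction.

Column mixes with probability q on L, chosen so Row is indifferent: 8q + 4(1−q) = 4q + 9(1−q) gives q = 5/9.
Row's expected payoff (from either row, since indifferent) is 8·5/9 + 4·4/9 = 56/9.

56/9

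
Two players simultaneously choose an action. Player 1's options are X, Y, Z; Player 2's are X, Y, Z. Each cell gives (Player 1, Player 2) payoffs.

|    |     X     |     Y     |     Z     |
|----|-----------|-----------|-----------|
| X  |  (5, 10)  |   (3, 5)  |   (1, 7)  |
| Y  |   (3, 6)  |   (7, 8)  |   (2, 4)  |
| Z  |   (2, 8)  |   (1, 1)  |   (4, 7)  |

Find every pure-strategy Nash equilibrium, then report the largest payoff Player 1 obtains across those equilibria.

Both X is a pure NE (Player 1: 5 ≥ 3; Player 2: 10 ≥ 7). Player 1 gets 5.
Both Y is a pure NE (Player 1: 7 ≥ 3; Player 2: 8 ≥ 6). Player 1 gets 7.
Every other cell has a profitable deviation for at least one player. Highest of {5, 7} is 7.

7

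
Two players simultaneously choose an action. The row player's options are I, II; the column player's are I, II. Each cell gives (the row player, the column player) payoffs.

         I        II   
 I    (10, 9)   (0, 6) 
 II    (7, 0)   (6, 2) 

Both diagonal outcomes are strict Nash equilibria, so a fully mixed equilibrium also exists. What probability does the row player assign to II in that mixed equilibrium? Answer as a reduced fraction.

The row player's mix p on I must make the column player indifferent between I and II.
The column player's payoff from I: 9p + 0(1−p). From II: 6p + 2(1−p).
Set equal: 3p = 2(1−p) → p = 2/5.
Probability on II is 1 − 2/5 = 3/5.

3/5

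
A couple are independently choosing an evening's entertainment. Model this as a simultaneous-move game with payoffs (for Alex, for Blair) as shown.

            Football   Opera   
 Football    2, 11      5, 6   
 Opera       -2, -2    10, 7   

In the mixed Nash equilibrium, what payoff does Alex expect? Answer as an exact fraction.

10/3

Blair mixes with probability q on Football, chosen so Alex is indifferent: 2q + 5(1−q) = (-2)q + 10(1−q) gives q = 5/9.
Alex's expected payoff (from either row, since indifferent) is 2·5/9 + 5·4/9 = 10/3.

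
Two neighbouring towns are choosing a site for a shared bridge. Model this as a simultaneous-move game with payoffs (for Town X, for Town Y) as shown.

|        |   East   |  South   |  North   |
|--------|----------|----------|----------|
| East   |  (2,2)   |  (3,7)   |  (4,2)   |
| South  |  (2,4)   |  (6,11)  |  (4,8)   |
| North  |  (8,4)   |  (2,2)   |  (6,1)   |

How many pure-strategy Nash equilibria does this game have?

2

Both South: Town X gets 6 (best alternative 3); Town Y gets 11 (best alternative 8). Neither deviates — NE.
(North, East): Town X gets 8 (best alternative 2); Town Y gets 4 (best alternative 2). Neither deviates — NE.
Both North is not a NE: Town Y would switch to East (4 > 1).
No other cell survives both best-response checks, so there are 2 pure NE.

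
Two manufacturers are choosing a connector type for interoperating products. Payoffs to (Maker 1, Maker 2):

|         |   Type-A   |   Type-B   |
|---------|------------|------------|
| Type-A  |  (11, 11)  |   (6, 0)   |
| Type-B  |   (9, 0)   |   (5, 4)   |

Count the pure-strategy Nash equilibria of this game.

1

Both Type-A: Maker 1 gets 11 (best alternative 9); Maker 2 gets 11 (best alternative 0). Neither deviates — NE.
Both Type-B is not a NE: Maker 1 would switch to Type-A (6 > 5).
No other cell survives both best-response checks, so there is 1 pure NE.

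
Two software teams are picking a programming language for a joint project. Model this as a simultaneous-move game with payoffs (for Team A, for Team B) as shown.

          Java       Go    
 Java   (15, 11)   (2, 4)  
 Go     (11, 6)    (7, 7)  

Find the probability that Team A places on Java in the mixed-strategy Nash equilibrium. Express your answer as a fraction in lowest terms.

Team A's mix p on Java must make Team B indifferent between Java and Go.
Team B's payoff from Java: 11p + 6(1−p). From Go: 4p + 7(1−p).
Set equal: 7p = 1(1−p) → p = 1/8.

1/8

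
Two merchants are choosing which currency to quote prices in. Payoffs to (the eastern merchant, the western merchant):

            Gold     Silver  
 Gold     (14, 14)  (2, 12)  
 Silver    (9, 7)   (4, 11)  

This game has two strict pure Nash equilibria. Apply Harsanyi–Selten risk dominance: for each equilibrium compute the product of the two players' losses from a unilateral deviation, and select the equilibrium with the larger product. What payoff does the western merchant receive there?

14

At both Gold: the eastern merchant loses 14 − 9 = 5 by deviating; the western merchant loses 14 − 12 = 2. Product = 5·2 = 10.
At both Silver: the eastern merchant loses 4 − 2 = 2 by deviating; the western merchant loses 11 − 7 = 4. Product = 2·4 = 8.
10 > 8, so both Gold is risk-dominant. The western merchant's payoff there is 14.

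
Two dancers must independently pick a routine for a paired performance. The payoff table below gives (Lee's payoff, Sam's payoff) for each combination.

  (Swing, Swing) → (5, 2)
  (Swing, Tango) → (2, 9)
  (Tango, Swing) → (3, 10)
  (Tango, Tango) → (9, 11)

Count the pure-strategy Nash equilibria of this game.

Both Tango: Lee gets 9 (best alternative 2); Sam gets 11 (best alternative 10). Neither deviates — NE.
Both Swing is not a NE: Sam would switch to Tango (9 > 2).
No other cell survives both best-response checks, so there is 1 pure NE.

1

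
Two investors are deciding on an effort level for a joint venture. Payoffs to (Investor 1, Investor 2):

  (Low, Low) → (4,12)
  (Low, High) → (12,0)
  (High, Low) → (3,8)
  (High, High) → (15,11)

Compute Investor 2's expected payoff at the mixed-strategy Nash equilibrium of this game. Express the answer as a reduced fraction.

44/5

Investor 1 mixes with probability p on Low, chosen so Investor 2 is indifferent: 12p + 8(1−p) = 0p + 11(1−p) gives p = 1/5.
Investor 2's expected payoff is 12·1/5 + 8·4/5 = 44/5.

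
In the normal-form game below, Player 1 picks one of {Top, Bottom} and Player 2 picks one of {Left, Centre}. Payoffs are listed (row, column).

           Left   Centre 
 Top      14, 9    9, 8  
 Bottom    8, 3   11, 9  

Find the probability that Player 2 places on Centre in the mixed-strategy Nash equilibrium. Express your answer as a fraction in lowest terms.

3/4

Player 2's mix q on Left must make Player 1 indifferent between Top and Bottom.
Player 1's payoff from Top: 14q + 9(1−q). From Bottom: 8q + 11(1−q).
Set equal: 6q = 2(1−q) → q = 2/8 = 1/4.
Probability on Centre is 1 − 1/4 = 3/4.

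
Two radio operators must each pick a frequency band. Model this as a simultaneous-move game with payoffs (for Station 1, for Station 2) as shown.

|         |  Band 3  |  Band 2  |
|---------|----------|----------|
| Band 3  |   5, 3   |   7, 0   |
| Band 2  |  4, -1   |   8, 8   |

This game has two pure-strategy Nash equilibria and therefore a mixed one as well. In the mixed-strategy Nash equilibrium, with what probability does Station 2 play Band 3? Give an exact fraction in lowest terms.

1/2

Station 2's mix q on Band 3 must make Station 1 indifferent between Band 3 and Band 2.
Station 1's payoff from Band 3: 5q + 7(1−q). From Band 2: 4q + 8(1−q).
Set equal: 1q = 1(1−q) → q = 1/2.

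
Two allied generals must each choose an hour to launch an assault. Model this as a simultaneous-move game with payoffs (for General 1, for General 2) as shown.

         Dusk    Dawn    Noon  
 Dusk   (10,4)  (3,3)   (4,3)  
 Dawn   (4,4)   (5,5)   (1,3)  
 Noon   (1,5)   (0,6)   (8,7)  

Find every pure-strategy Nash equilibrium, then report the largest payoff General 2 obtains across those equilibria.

7

Both Dusk is a pure NE (General 1: 10 ≥ 4; General 2: 4 ≥ 3). General 2 gets 4.
Both Dawn is a pure NE (General 1: 5 ≥ 3; General 2: 5 ≥ 4). General 2 gets 5.
Both Noon is a pure NE (General 1: 8 ≥ 4; General 2: 7 ≥ 6). General 2 gets 7.
Every other cell has a profitable deviation for at least one player. Highest of {4, 5, 7} is 7.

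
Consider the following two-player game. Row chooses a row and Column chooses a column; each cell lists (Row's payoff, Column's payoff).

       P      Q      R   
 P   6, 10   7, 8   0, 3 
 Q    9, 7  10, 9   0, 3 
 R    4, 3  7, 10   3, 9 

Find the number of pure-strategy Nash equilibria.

1

Both Q: Row gets 10 (best alternative 7); Column gets 9 (best alternative 7). Neither deviates — NE.
Both P is not a NE: Row would switch to Q (9 > 6).
No other cell survives both best-response checks, so there is 1 pure NE.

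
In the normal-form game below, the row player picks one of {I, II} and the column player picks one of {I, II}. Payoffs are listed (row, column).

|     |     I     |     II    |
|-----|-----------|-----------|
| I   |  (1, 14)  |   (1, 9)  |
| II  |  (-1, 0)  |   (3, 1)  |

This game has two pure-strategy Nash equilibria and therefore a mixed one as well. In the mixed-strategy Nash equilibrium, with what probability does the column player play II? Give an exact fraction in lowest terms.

1/2

The column player's mix q on I must make the row player indifferent between I and II.
The row player's payoff from I: 1q + 1(1−q). From II: (-1)q + 3(1−q).
Set equal: 2q = 2(1−q) → q = 2/4 = 1/2.
Probability on II is 1 − 1/2 = 1/2.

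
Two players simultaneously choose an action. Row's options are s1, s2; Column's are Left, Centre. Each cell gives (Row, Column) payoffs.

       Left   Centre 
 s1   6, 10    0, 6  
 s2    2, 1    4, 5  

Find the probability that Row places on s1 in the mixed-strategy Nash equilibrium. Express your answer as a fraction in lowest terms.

1/2

Row's mix p on s1 must make Column indifferent between Left and Centre.
Column's payoff from Left: 10p + 1(1−p). From Centre: 6p + 5(1−p).
Set equal: 4p = 4(1−p) → p = 4/8 = 1/2.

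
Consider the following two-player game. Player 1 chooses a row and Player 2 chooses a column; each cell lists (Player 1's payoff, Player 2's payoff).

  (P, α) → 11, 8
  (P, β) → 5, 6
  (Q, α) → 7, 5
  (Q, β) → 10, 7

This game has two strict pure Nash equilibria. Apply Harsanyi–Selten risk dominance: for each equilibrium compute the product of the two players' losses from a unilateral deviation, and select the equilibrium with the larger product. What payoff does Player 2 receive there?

At (P, α): Player 1 loses 11 − 7 = 4 by deviating; Player 2 loses 8 − 6 = 2. Product = 4·2 = 8.
At (Q, β): Player 1 loses 10 − 5 = 5 by deviating; Player 2 loses 7 − 5 = 2. Product = 5·2 = 10.
10 > 8, so (Q, β) is risk-dominant. Player 2's payoff there is 7.

7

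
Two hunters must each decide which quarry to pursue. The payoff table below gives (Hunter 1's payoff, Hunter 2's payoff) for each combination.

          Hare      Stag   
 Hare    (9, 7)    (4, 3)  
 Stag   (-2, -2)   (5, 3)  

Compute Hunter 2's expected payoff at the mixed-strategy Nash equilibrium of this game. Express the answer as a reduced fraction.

Hunter 1 mixes with probability p on Hare, chosen so Hunter 2 is indifferent: 7p + (-2)(1−p) = 3p + 3(1−p) gives p = 5/9.
Hunter 2's expected payoff is 7·5/9 + (-2)·4/9 = 3.

3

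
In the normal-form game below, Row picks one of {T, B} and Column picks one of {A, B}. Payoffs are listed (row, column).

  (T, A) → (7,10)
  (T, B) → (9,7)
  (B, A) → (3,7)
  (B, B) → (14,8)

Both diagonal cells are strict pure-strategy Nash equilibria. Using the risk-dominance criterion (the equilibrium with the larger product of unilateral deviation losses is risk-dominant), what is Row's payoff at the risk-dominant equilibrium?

7

At (T, A): Row loses 7 − 3 = 4 by deviating; Column loses 10 − 7 = 3. Product = 4·3 = 12.
At (B, B): Row loses 14 − 9 = 5 by deviating; Column loses 8 − 7 = 1. Product = 5·1 = 5.
12 > 5, so (T, A) is risk-dominant. Row's payoff there is 7.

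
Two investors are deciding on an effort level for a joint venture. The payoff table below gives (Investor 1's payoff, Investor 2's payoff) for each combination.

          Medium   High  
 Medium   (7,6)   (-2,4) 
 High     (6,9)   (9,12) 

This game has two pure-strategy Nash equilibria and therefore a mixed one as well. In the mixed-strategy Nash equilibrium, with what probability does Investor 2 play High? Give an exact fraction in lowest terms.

1/12

Investor 2's mix q on Medium must make Investor 1 indifferent between Medium and High.
Investor 1's payoff from Medium: 7q + (-2)(1−q). From High: 6q + 9(1−q).
Set equal: 1q = 11(1−q) → q = 11/12.
Probability on High is 1 − 11/12 = 1/12.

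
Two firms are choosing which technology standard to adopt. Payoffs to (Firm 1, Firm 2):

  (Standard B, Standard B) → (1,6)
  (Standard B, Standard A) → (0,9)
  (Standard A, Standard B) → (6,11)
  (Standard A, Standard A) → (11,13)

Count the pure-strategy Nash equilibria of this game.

Both Standard A: Firm 1 gets 11 (best alternative 0); Firm 2 gets 13 (best alternative 11). Neither deviates — NE.
Both Standard B is not a NE: Firm 1 would switch to Standard A (6 > 1).
No other cell survives both best-response checks, so there is 1 pure NE.

1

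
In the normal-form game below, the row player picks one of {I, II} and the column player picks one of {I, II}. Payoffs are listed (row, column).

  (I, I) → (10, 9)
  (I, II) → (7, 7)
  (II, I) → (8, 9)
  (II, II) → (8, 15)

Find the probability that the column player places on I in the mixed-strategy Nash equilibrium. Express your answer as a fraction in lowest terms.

1/3

The column player's mix q on I must make the row player indifferent between I and II.
The row player's payoff from I: 10q + 7(1−q). From II: 8q + 8(1−q).
Set equal: 2q = 1(1−q) → q = 1/3.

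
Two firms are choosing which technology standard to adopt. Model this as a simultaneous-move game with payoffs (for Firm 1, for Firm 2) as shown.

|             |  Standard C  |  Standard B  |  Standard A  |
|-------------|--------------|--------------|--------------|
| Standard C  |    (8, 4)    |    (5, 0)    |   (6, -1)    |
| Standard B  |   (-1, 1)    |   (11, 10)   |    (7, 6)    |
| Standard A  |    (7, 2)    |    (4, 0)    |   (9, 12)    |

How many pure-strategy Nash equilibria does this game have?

Both Standard C: Firm 1 gets 8 (best alternative 7); Firm 2 gets 4 (best alternative 0). Neither deviates — NE.
Both Standard B: Firm 1 gets 11 (best alternative 5); Firm 2 gets 10 (best alternative 6). Neither deviates — NE.
Both Standard A: Firm 1 gets 9 (best alternative 7); Firm 2 gets 12 (best alternative 2). Neither deviates — NE.
(Standard A, Standard B) is not a NE: Firm 1 would switch to Standard B (11 > 4).
No other cell survives both best-response checks, so there are 3 pure NE.

3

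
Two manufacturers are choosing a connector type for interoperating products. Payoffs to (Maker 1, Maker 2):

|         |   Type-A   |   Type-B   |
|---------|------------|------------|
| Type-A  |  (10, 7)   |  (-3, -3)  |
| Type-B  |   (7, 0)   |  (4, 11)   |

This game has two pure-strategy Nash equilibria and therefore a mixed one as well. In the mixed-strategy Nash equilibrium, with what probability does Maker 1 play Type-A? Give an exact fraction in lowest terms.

11/21

Maker 1's mix p on Type-A must make Maker 2 indifferent between Type-A and Type-B.
Maker 2's payoff from Type-A: 7p + 0(1−p). From Type-B: (-3)p + 11(1−p).
Set equal: 10p = 11(1−p) → p = 11/21.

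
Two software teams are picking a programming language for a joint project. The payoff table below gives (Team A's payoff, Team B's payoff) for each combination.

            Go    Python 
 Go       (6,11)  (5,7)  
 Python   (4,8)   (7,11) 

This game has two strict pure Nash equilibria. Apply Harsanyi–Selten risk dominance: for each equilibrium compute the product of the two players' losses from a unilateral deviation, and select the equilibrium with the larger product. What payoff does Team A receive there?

At both Go: Team A loses 6 − 4 = 2 by deviating; Team B loses 11 − 7 = 4. Product = 2·4 = 8.
At both Python: Team A loses 7 − 5 = 2 by deviating; Team B loses 11 − 8 = 3. Product = 2·3 = 6.
8 > 6, so both Go is risk-dominant. Team A's payoff there is 6.

6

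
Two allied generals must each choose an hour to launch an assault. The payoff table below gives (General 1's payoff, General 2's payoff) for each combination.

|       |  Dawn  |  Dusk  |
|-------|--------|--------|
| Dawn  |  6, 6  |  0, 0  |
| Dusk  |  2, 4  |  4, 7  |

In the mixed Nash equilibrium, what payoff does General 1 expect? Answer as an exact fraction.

General 2 mixes with probability q on Dawn, chosen so General 1 is indifferent: 6q + 0(1−q) = 2q + 4(1−q) gives q = 1/2.
General 1's expected payoff (from either row, since indifferent) is 6·1/2 + 0·1/2 = 3.

3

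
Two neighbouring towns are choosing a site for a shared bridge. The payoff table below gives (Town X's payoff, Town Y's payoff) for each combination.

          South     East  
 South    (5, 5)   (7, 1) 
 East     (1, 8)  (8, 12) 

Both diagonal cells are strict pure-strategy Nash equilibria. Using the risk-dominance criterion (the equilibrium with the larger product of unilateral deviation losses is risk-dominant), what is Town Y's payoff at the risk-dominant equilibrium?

5

At both South: Town X loses 5 − 1 = 4 by deviating; Town Y loses 5 − 1 = 4. Product = 4·4 = 16.
At both East: Town X loses 8 − 7 = 1 by deviating; Town Y loses 12 − 8 = 4. Product = 1·4 = 4.
16 > 4, so both South is risk-dominant. Town Y's payoff there is 5.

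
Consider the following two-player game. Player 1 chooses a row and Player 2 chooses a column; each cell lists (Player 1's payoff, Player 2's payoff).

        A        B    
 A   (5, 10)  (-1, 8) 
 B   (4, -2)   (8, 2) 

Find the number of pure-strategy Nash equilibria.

2

Both A: Player 1 gets 5 (best alternative 4); Player 2 gets 10 (best alternative 8). Neither deviates — NE.
Both B: Player 1 gets 8 (best alternative -1); Player 2 gets 2 (best alternative -2). Neither deviates — NE.
(A, B) is not a NE: Player 1 would switch to B (8 > -1).
No other cell survives both best-response checks, so there are 2 pure NE.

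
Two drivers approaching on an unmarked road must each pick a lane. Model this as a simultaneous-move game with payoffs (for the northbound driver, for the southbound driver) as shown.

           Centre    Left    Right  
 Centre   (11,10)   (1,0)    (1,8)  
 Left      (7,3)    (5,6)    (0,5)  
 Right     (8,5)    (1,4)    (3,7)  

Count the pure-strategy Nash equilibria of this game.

Both Centre: the northbound driver gets 11 (best alternative 8); the southbound driver gets 10 (best alternative 8). Neither deviates — NE.
Both Left: the northbound driver gets 5 (best alternative 1); the southbound driver gets 6 (best alternative 5). Neither deviates — NE.
Both Right: the northbound driver gets 3 (best alternative 1); the southbound driver gets 7 (best alternative 5). Neither deviates — NE.
(Right, Left) is not a NE: the northbound driver would switch to Left (5 > 1).
No other cell survives both best-response checks, so there are 3 pure NE.

3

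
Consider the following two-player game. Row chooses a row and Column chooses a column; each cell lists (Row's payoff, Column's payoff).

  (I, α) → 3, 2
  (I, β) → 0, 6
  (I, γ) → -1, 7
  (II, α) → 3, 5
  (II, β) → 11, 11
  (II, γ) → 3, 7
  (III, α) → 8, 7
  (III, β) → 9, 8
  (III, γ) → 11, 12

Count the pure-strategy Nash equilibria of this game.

(II, β): Row gets 11 (best alternative 9); Column gets 11 (best alternative 7). Neither deviates — NE.
(III, γ): Row gets 11 (best alternative 3); Column gets 12 (best alternative 8). Neither deviates — NE.
(I, α) is not a NE: Row would switch to III (8 > 3).
No other cell survives both best-response checks, so there are 2 pure NE.

2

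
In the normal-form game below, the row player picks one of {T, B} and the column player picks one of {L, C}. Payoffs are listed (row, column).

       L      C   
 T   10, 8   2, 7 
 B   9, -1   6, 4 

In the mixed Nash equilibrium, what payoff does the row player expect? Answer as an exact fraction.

The column player mixes with probability q on L, chosen so the row player is indifferent: 10q + 2(1−q) = 9q + 6(1−q) gives q = 4/5.
The row player's expected payoff (from either row, since indifferent) is 10·4/5 + 2·1/5 = 42/5.

42/5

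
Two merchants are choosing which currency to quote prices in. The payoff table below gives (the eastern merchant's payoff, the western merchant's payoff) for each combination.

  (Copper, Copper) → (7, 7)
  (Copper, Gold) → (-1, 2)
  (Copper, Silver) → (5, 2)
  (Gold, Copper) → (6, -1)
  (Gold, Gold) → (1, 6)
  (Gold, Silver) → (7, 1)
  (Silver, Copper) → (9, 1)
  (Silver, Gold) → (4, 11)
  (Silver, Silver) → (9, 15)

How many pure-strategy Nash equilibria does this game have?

1

Both Silver: the eastern merchant gets 9 (best alternative 7); the western merchant gets 15 (best alternative 11). Neither deviates — NE.
Both Gold is not a NE: the eastern merchant would switch to Silver (4 > 1).
No other cell survives both best-response checks, so there is 1 pure NE.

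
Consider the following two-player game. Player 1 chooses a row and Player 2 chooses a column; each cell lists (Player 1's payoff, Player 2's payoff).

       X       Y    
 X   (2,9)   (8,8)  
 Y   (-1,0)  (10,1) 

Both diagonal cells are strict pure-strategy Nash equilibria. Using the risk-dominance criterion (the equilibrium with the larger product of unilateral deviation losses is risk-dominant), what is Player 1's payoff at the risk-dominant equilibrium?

At both X: Player 1 loses 2 − (-1) = 3 by deviating; Player 2 loses 9 − 8 = 1. Product = 3·1 = 3.
At both Y: Player 1 loses 10 − 8 = 2 by deviating; Player 2 loses 1 − 0 = 1. Product = 2·1 = 2.
3 > 2, so both X is risk-dominant. Player 1's payoff there is 2.

2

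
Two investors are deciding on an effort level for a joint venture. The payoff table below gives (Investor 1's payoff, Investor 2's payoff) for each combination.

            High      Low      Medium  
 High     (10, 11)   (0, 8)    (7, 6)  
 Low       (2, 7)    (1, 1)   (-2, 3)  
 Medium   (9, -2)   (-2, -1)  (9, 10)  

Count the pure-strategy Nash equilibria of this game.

Both High: Investor 1 gets 10 (best alternative 9); Investor 2 gets 11 (best alternative 8). Neither deviates — NE.
Both Medium: Investor 1 gets 9 (best alternative 7); Investor 2 gets 10 (best alternative -1). Neither deviates — NE.
Both Low is not a NE: Investor 2 would switch to High (7 > 1).
No other cell survives both best-response checks, so there are 2 pure NE.

2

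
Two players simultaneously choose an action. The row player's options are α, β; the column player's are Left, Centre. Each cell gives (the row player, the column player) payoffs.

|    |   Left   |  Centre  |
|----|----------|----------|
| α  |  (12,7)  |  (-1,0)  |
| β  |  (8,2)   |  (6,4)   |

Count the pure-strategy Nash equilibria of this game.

2

(α, Left): the row player gets 12 (best alternative 8); the column player gets 7 (best alternative 0). Neither deviates — NE.
(β, Centre): the row player gets 6 (best alternative -1); the column player gets 4 (best alternative 2). Neither deviates — NE.
(α, Centre) is not a NE: the row player would switch to β (6 > -1).
No other cell survives both best-response checks, so there are 2 pure NE.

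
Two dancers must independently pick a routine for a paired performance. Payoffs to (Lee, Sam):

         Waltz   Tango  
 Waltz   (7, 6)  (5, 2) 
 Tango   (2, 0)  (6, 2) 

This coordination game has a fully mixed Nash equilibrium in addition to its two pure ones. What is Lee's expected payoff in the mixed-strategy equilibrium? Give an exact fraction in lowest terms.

16/3

Sam mixes with probability q on Waltz, chosen so Lee is indifferent: 7q + 5(1−q) = 2q + 6(1−q) gives q = 1/6.
Lee's expected payoff (from either row, since indifferent) is 7·1/6 + 5·5/6 = 16/3.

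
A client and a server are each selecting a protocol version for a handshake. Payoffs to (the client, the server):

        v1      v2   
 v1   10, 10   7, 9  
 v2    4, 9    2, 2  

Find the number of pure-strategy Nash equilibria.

Both v1: the client gets 10 (best alternative 4); the server gets 10 (best alternative 9). Neither deviates — NE.
Both v2 is not a NE: the client would switch to v1 (7 > 2).
No other cell survives both best-response checks, so there is 1 pure NE.

1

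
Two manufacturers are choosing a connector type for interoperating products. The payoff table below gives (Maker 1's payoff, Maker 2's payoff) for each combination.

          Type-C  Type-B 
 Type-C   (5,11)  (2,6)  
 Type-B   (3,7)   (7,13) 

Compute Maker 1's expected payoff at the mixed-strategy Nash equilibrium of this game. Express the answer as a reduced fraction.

Maker 2 mixes with probability q on Type-C, chosen so Maker 1 is indifferent: 5q + 2(1−q) = 3q + 7(1−q) gives q = 5/7.
Maker 1's expected payoff (from either row, since indifferent) is 5·5/7 + 2·2/7 = 29/7.

29/7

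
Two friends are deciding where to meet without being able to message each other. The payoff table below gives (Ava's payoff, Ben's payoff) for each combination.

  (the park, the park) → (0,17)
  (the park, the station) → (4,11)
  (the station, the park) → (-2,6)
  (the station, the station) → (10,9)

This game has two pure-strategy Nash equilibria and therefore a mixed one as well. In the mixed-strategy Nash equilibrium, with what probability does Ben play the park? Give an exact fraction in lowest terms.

Ben's mix q on the park must make Ava indifferent between the park and the station.
Ava's payoff from the park: 0q + 4(1−q). From the station: (-2)q + 10(1−q).
Set equal: 2q = 6(1−q) → q = 6/8 = 3/4.

3/4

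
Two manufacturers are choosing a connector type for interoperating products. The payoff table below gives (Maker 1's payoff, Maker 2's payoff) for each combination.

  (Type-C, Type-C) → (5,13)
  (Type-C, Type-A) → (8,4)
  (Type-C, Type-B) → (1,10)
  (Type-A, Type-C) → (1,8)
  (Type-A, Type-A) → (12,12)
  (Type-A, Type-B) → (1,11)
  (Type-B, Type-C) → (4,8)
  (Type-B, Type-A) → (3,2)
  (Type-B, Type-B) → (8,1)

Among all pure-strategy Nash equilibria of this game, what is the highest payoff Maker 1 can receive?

12

Both Type-C is a pure NE (Maker 1: 5 ≥ 4; Maker 2: 13 ≥ 10). Maker 1 gets 5.
Both Type-A is a pure NE (Maker 1: 12 ≥ 8; Maker 2: 12 ≥ 11). Maker 1 gets 12.
Every other cell has a profitable deviation for at least one player. Highest of {5, 12} is 12.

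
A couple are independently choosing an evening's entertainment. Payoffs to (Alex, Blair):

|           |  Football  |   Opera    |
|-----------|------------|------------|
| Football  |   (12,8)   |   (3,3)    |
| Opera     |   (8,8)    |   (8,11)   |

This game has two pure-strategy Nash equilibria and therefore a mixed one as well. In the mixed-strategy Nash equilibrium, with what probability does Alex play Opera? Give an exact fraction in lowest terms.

5/8

Alex's mix p on Football must make Blair indifferent between Football and Opera.
Blair's payoff from Football: 8p + 8(1−p). From Opera: 3p + 11(1−p).
Set equal: 5p = 3(1−p) → p = 3/8.
Probability on Opera is 1 − 3/8 = 5/8.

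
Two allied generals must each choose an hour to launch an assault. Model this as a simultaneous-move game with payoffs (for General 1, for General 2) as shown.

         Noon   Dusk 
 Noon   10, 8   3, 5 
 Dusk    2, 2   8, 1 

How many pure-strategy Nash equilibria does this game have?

Both Noon: General 1 gets 10 (best alternative 2); General 2 gets 8 (best alternative 5). Neither deviates — NE.
Both Dusk is not a NE: General 2 would switch to Noon (2 > 1).
No other cell survives both best-response checks, so there is 1 pure NE.

1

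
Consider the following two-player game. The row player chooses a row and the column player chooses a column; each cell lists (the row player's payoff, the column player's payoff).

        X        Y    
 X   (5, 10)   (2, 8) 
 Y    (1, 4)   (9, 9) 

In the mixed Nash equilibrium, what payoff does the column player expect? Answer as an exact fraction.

The row player mixes with probability p on X, chosen so the column player is indifferent: 10p + 4(1−p) = 8p + 9(1−p) gives p = 5/7.
The column player's expected payoff is 10·5/7 + 4·2/7 = 58/7.

58/7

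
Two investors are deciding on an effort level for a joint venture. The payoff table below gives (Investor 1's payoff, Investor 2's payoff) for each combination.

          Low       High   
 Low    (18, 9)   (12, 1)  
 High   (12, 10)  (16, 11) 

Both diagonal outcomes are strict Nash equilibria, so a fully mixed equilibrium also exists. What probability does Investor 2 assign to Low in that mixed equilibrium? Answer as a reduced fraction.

2/5

Investor 2's mix q on Low must make Investor 1 indifferent between Low and High.
Investor 1's payoff from Low: 18q + 12(1−q). From High: 12q + 16(1−q).
Set equal: 6q = 4(1−q) → q = 4/10 = 2/5.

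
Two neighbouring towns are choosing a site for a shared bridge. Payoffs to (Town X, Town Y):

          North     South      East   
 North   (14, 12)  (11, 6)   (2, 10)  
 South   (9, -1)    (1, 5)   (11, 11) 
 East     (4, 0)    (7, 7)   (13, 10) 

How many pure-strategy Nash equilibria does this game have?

Both North: Town X gets 14 (best alternative 9); Town Y gets 12 (best alternative 10). Neither deviates — NE.
Both East: Town X gets 13 (best alternative 11); Town Y gets 10 (best alternative 7). Neither deviates — NE.
Both South is not a NE: Town X would switch to North (11 > 1).
No other cell survives both best-response checks, so there are 2 pure NE.

2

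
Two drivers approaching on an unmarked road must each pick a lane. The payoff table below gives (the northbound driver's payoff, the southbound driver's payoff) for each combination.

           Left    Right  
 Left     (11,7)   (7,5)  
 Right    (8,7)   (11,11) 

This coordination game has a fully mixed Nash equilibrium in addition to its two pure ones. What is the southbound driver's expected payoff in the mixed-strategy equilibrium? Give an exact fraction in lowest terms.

The northbound driver mixes with probability p on Left, chosen so the southbound driver is indifferent: 7p + 7(1−p) = 5p + 11(1−p) gives p = 2/3.
The southbound driver's expected payoff is 7·2/3 + 7·1/3 = 7.

7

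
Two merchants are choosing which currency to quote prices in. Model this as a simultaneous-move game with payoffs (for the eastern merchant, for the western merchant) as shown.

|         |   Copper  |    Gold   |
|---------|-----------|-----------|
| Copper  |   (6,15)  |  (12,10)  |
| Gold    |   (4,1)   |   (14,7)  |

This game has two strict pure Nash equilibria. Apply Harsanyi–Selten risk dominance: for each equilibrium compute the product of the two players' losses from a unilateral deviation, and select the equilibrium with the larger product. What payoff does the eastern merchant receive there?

At both Copper: the eastern merchant loses 6 − 4 = 2 by deviating; the western merchant loses 15 − 10 = 5. Product = 2·5 = 10.
At both Gold: the eastern merchant loses 14 − 12 = 2 by deviating; the western merchant loses 7 − 1 = 6. Product = 2·6 = 12.
12 > 10, so both Gold is risk-dominant. The eastern merchant's payoff there is 14.

14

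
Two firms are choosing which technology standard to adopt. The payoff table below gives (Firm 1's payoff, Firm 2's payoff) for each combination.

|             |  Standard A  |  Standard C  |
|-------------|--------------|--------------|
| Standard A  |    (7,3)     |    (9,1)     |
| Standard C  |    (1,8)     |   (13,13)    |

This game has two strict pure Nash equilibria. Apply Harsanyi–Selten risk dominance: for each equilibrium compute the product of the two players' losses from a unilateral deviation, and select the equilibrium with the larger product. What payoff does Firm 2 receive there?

13

At both Standard A: Firm 1 loses 7 − 1 = 6 by deviating; Firm 2 loses 3 − 1 = 2. Product = 6·2 = 12.
At both Standard C: Firm 1 loses 13 − 9 = 4 by deviating; Firm 2 loses 13 − 8 = 5. Product = 4·5 = 20.
20 > 12, so both Standard C is risk-dominant. Firm 2's payoff there is 13.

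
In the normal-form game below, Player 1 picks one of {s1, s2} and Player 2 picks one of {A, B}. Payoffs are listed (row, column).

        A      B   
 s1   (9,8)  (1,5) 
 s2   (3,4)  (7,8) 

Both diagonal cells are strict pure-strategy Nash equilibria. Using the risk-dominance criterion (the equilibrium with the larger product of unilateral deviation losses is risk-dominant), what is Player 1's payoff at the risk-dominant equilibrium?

7

At (s1, A): Player 1 loses 9 − 3 = 6 by deviating; Player 2 loses 8 − 5 = 3. Product = 6·3 = 18.
At (s2, B): Player 1 loses 7 − 1 = 6 by deviating; Player 2 loses 8 − 4 = 4. Product = 6·4 = 24.
24 > 18, so (s2, B) is risk-dominant. Player 1's payoff there is 7.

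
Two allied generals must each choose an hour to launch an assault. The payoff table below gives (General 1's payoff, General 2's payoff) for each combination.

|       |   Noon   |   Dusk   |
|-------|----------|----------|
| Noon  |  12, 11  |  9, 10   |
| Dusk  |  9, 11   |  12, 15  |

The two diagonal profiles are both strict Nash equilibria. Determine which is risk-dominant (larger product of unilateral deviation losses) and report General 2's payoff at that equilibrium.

15

At both Noon: General 1 loses 12 − 9 = 3 by deviating; General 2 loses 11 − 10 = 1. Product = 3·1 = 3.
At both Dusk: General 1 loses 12 − 9 = 3 by deviating; General 2 loses 15 − 11 = 4. Product = 3·4 = 12.
12 > 3, so both Dusk is risk-dominant. General 2's payoff there is 15.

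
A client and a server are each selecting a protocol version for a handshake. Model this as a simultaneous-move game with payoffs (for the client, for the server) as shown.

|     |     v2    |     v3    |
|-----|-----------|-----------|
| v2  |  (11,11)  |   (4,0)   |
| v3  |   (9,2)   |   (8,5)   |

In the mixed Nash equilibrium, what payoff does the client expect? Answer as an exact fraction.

26/3

The server mixes with probability q on v2, chosen so the client is indifferent: 11q + 4(1−q) = 9q + 8(1−q) gives q = 2/3.
The client's expected payoff (from either row, since indifferent) is 11·2/3 + 4·1/3 = 26/3.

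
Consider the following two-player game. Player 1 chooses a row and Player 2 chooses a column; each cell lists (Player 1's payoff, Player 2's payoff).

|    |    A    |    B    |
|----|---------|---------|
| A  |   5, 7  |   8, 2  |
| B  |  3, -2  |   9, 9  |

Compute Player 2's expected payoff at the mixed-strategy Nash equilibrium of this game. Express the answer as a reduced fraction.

Player 1 mixes with probability p on A, chosen so Player 2 is indifferent: 7p + (-2)(1−p) = 2p + 9(1−p) gives p = 11/16.
Player 2's expected payoff is 7·11/16 + (-2)·5/16 = 67/16.

67/16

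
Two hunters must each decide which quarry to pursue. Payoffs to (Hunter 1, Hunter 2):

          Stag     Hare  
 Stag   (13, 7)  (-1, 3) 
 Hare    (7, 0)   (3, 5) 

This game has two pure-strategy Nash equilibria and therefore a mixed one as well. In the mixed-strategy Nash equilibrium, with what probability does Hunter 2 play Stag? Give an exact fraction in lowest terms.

Hunter 2's mix q on Stag must make Hunter 1 indifferent between Stag and Hare.
Hunter 1's payoff from Stag: 13q + (-1)(1−q). From Hare: 7q + 3(1−q).
Set equal: 6q = 4(1−q) → q = 4/10 = 2/5.

2/5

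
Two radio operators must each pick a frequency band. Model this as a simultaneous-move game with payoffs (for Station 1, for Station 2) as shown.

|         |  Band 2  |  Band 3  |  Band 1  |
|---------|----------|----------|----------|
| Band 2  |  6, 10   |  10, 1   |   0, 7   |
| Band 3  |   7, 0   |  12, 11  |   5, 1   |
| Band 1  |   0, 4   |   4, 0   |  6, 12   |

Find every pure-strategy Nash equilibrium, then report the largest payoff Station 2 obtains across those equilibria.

12

Both Band 3 is a pure NE (Station 1: 12 ≥ 10; Station 2: 11 ≥ 1). Station 2 gets 11.
Both Band 1 is a pure NE (Station 1: 6 ≥ 5; Station 2: 12 ≥ 4). Station 2 gets 12.
Every other cell has a profitable deviation for at least one player. Highest of {11, 12} is 12.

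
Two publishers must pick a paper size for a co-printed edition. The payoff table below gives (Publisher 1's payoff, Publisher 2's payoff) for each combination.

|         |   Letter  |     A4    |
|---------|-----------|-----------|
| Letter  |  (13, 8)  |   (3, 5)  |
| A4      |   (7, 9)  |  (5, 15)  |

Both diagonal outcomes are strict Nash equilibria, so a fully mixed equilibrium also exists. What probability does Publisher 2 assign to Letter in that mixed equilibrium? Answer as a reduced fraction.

1/4

Publisher 2's mix q on Letter must make Publisher 1 indifferent between Letter and A4.
Publisher 1's payoff from Letter: 13q + 3(1−q). From A4: 7q + 5(1−q).
Set equal: 6q = 2(1−q) → q = 2/8 = 1/4.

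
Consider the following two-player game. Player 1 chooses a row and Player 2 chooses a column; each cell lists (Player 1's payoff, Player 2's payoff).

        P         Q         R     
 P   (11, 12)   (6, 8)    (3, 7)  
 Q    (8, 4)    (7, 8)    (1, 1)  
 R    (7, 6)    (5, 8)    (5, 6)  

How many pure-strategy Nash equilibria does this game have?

2

Both P: Player 1 gets 11 (best alternative 8); Player 2 gets 12 (best alternative 8). Neither deviates — NE.
Both Q: Player 1 gets 7 (best alternative 6); Player 2 gets 8 (best alternative 4). Neither deviates — NE.
Both R is not a NE: Player 2 would switch to Q (8 > 6).
No other cell survives both best-response checks, so there are 2 pure NE.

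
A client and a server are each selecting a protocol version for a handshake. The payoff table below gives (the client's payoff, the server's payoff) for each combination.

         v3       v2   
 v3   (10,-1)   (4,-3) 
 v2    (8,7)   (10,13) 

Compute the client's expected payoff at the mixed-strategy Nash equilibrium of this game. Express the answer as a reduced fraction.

The server mixes with probability q on v3, chosen so the client is indifferent: 10q + 4(1−q) = 8q + 10(1−q) gives q = 3/4.
The client's expected payoff (from either row, since indifferent) is 10·3/4 + 4·1/4 = 17/2.

17/2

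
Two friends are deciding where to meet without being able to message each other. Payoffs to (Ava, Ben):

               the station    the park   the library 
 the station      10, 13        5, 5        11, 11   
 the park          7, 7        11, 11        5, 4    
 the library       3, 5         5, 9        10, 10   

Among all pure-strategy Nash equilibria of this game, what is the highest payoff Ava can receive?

11

Both the station is a pure NE (Ava: 10 ≥ 7; Ben: 13 ≥ 11). Ava gets 10.
Both the park is a pure NE (Ava: 11 ≥ 5; Ben: 11 ≥ 7). Ava gets 11.
Every other cell has a profitable deviation for at least one player. Highest of {10, 11} is 11.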